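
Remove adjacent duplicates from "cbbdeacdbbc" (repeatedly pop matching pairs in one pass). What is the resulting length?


Input: cbbdeacdbbc
Stack-based adjacent duplicate removal:
  Read 'c': push. Stack: c
  Read 'b': push. Stack: cb
  Read 'b': matches stack top 'b' => pop. Stack: c
  Read 'd': push. Stack: cd
  Read 'e': push. Stack: cde
  Read 'a': push. Stack: cdea
  Read 'c': push. Stack: cdeac
  Read 'd': push. Stack: cdeacd
  Read 'b': push. Stack: cdeacdb
  Read 'b': matches stack top 'b' => pop. Stack: cdeacd
  Read 'c': push. Stack: cdeacdc
Final stack: "cdeacdc" (length 7)

7


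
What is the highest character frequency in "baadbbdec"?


Input: baadbbdec
Character counts:
  'a': 2
  'b': 3
  'c': 1
  'd': 2
  'e': 1
Maximum frequency: 3

3


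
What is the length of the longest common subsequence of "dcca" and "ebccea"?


LCS of "dcca" and "ebccea"
DP table:
           e    b    c    c    e    a
      0    0    0    0    0    0    0
  d   0    0    0    0    0    0    0
  c   0    0    0    1    1    1    1
  c   0    0    0    1    2    2    2
  a   0    0    0    1    2    2    3
LCS length = dp[4][6] = 3

3


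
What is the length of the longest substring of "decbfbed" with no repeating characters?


Input: "decbfbed"
Sliding window (track last position of each char):
  Position 0 ('d'): window [0,0] length 1 -- new best
  Position 1 ('e'): window [0,1] length 2 -- new best
  Position 2 ('c'): window [0,2] length 3 -- new best
  Position 3 ('b'): window [0,3] length 4 -- new best
  Position 4 ('f'): window [0,4] length 5 -- new best
  Position 5 ('b'): repeat (last at 3), move window start to 4
  Position 5 ('b'): window [4,5] length 2
  Position 6 ('e'): window [4,6] length 3
  Position 7 ('d'): window [4,7] length 4
Longest substring with no repeats: "decbf" with length 5

5


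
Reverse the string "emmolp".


Input: emmolp
Reading characters right to left:
  Position 5: 'p'
  Position 4: 'l'
  Position 3: 'o'
  Position 2: 'm'
  Position 1: 'm'
  Position 0: 'e'
Reversed: plomme

plomme


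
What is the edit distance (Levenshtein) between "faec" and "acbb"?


Computing edit distance: "faec" -> "acbb"
DP table:
           a    c    b    b
      0    1    2    3    4
  f   1    1    2    3    4
  a   2    1    2    3    4
  e   3    2    2    3    4
  c   4    3    2    3    4
Edit distance = dp[4][4] = 4

4


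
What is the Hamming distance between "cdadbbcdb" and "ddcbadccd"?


Comparing "cdadbbcdb" and "ddcbadccd" position by position:
  Position 0: 'c' vs 'd' => differ
  Position 1: 'd' vs 'd' => same
  Position 2: 'a' vs 'c' => differ
  Position 3: 'd' vs 'b' => differ
  Position 4: 'b' vs 'a' => differ
  Position 5: 'b' vs 'd' => differ
  Position 6: 'c' vs 'c' => same
  Position 7: 'd' vs 'c' => differ
  Position 8: 'b' vs 'd' => differ
Total differences (Hamming distance): 7

7


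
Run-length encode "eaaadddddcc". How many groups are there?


Input: eaaadddddcc
Scanning for consecutive runs:
  Group 1: 'e' x 1 (positions 0-0)
  Group 2: 'a' x 3 (positions 1-3)
  Group 3: 'd' x 5 (positions 4-8)
  Group 4: 'c' x 2 (positions 9-10)
Total groups: 4

4


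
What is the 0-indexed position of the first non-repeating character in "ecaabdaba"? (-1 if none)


Input: ecaabdaba
Character frequencies:
  'a': 4
  'b': 2
  'c': 1
  'd': 1
  'e': 1
Scanning left to right for freq == 1:
  Position 0 ('e'): unique! => answer = 0

0


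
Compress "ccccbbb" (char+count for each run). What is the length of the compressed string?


Input: ccccbbb
Runs:
  'c' x 4 => "c4"
  'b' x 3 => "b3"
Compressed: "c4b3"
Compressed length: 4

4


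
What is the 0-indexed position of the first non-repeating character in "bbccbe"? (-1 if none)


Input: bbccbe
Character frequencies:
  'b': 3
  'c': 2
  'e': 1
Scanning left to right for freq == 1:
  Position 0 ('b'): freq=3, skip
  Position 1 ('b'): freq=3, skip
  Position 2 ('c'): freq=2, skip
  Position 3 ('c'): freq=2, skip
  Position 4 ('b'): freq=3, skip
  Position 5 ('e'): unique! => answer = 5

5


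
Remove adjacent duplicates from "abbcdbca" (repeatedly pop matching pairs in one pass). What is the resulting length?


Input: abbcdbca
Stack-based adjacent duplicate removal:
  Read 'a': push. Stack: a
  Read 'b': push. Stack: ab
  Read 'b': matches stack top 'b' => pop. Stack: a
  Read 'c': push. Stack: ac
  Read 'd': push. Stack: acd
  Read 'b': push. Stack: acdb
  Read 'c': push. Stack: acdbc
  Read 'a': push. Stack: acdbca
Final stack: "acdbca" (length 6)

6


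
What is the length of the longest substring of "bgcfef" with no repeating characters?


Input: "bgcfef"
Sliding window (track last position of each char):
  Position 0 ('b'): window [0,0] length 1 -- new best
  Position 1 ('g'): window [0,1] length 2 -- new best
  Position 2 ('c'): window [0,2] length 3 -- new best
  Position 3 ('f'): window [0,3] length 4 -- new best
  Position 4 ('e'): window [0,4] length 5 -- new best
  Position 5 ('f'): repeat (last at 3), move window start to 4
  Position 5 ('f'): window [4,5] length 2
Longest substring with no repeats: "bgcfe" with length 5

5


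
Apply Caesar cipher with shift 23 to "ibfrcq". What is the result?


Caesar cipher: shift "ibfrcq" by 23
  'i' (pos 8) + 23 = pos 5 = 'f'
  'b' (pos 1) + 23 = pos 24 = 'y'
  'f' (pos 5) + 23 = pos 2 = 'c'
  'r' (pos 17) + 23 = pos 14 = 'o'
  'c' (pos 2) + 23 = pos 25 = 'z'
  'q' (pos 16) + 23 = pos 13 = 'n'
Result: fycozn

fycozn


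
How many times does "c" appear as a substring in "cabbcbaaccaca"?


Searching for "c" in "cabbcbaaccaca"
Scanning each position:
  Position 0: "c" => MATCH
  Position 1: "a" => no
  Position 2: "b" => no
  Position 3: "b" => no
  Position 4: "c" => MATCH
  Position 5: "b" => no
  Position 6: "a" => no
  Position 7: "a" => no
  Position 8: "c" => MATCH
  Position 9: "c" => MATCH
  Position 10: "a" => no
  Position 11: "c" => MATCH
  Position 12: "a" => no
Total occurrences: 5

5


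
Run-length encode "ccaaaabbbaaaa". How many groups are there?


Input: ccaaaabbbaaaa
Scanning for consecutive runs:
  Group 1: 'c' x 2 (positions 0-1)
  Group 2: 'a' x 4 (positions 2-5)
  Group 3: 'b' x 3 (positions 6-8)
  Group 4: 'a' x 4 (positions 9-12)
Total groups: 4

4


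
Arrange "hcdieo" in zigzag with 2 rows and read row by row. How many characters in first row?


Zigzag "hcdieo" into 2 rows:
Placing characters:
  'h' => row 0
  'c' => row 1
  'd' => row 0
  'i' => row 1
  'e' => row 0
  'o' => row 1
Rows:
  Row 0: "hde"
  Row 1: "cio"
First row length: 3

3


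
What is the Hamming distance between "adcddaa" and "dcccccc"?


Comparing "adcddaa" and "dcccccc" position by position:
  Position 0: 'a' vs 'd' => differ
  Position 1: 'd' vs 'c' => differ
  Position 2: 'c' vs 'c' => same
  Position 3: 'd' vs 'c' => differ
  Position 4: 'd' vs 'c' => differ
  Position 5: 'a' vs 'c' => differ
  Position 6: 'a' vs 'c' => differ
Total differences (Hamming distance): 6

6


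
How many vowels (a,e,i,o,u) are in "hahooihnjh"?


Input: hahooihnjh
Checking each character:
  'h' at position 0: consonant
  'a' at position 1: vowel (running total: 1)
  'h' at position 2: consonant
  'o' at position 3: vowel (running total: 2)
  'o' at position 4: vowel (running total: 3)
  'i' at position 5: vowel (running total: 4)
  'h' at position 6: consonant
  'n' at position 7: consonant
  'j' at position 8: consonant
  'h' at position 9: consonant
Total vowels: 4

4


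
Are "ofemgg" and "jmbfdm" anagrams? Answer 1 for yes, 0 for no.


Strings: "ofemgg", "jmbfdm"
Sorted first:  efggmo
Sorted second: bdfjmm
Differ at position 0: 'e' vs 'b' => not anagrams

0


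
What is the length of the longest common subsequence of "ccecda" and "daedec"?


LCS of "ccecda" and "daedec"
DP table:
           d    a    e    d    e    c
      0    0    0    0    0    0    0
  c   0    0    0    0    0    0    1
  c   0    0    0    0    0    0    1
  e   0    0    0    1    1    1    1
  c   0    0    0    1    1    1    2
  d   0    1    1    1    2    2    2
  a   0    1    2    2    2    2    2
LCS length = dp[6][6] = 2

2


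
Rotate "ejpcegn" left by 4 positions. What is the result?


Input: "ejpcegn", rotate left by 4
First 4 characters: "ejpc"
Remaining characters: "egn"
Concatenate remaining + first: "egn" + "ejpc" = "egnejpc"

egnejpc


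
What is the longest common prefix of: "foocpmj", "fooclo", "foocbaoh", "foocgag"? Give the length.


Words: foocpmj, fooclo, foocbaoh, foocgag
  Position 0: all 'f' => match
  Position 1: all 'o' => match
  Position 2: all 'o' => match
  Position 3: all 'c' => match
  Position 4: ('p', 'l', 'b', 'g') => mismatch, stop
LCP = "fooc" (length 4)

4


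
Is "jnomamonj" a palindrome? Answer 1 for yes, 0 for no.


Input: jnomamonj
Reversed: jnomamonj
  Compare pos 0 ('j') with pos 8 ('j'): match
  Compare pos 1 ('n') with pos 7 ('n'): match
  Compare pos 2 ('o') with pos 6 ('o'): match
  Compare pos 3 ('m') with pos 5 ('m'): match
Result: palindrome

1


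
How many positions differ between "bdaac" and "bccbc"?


Comparing "bdaac" and "bccbc" position by position:
  Position 0: 'b' vs 'b' => same
  Position 1: 'd' vs 'c' => DIFFER
  Position 2: 'a' vs 'c' => DIFFER
  Position 3: 'a' vs 'b' => DIFFER
  Position 4: 'c' vs 'c' => same
Positions that differ: 3

3


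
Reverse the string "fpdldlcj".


Input: fpdldlcj
Reading characters right to left:
  Position 7: 'j'
  Position 6: 'c'
  Position 5: 'l'
  Position 4: 'd'
  Position 3: 'l'
  Position 2: 'd'
  Position 1: 'p'
  Position 0: 'f'
Reversed: jcldldpf

jcldldpf


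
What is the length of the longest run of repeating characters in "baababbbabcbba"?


Input: "baababbbabcbba"
Scanning for longest run:
  Position 1 ('a'): new char, reset run to 1
  Position 2 ('a'): continues run of 'a', length=2
  Position 3 ('b'): new char, reset run to 1
  Position 4 ('a'): new char, reset run to 1
  Position 5 ('b'): new char, reset run to 1
  Position 6 ('b'): continues run of 'b', length=2
  Position 7 ('b'): continues run of 'b', length=3
  Position 8 ('a'): new char, reset run to 1
  Position 9 ('b'): new char, reset run to 1
  Position 10 ('c'): new char, reset run to 1
  Position 11 ('b'): new char, reset run to 1
  Position 12 ('b'): continues run of 'b', length=2
  Position 13 ('a'): new char, reset run to 1
Longest run: 'b' with length 3

3


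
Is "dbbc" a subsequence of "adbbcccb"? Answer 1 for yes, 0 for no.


Check if "dbbc" is a subsequence of "adbbcccb"
Greedy scan:
  Position 0 ('a'): no match needed
  Position 1 ('d'): matches sub[0] = 'd'
  Position 2 ('b'): matches sub[1] = 'b'
  Position 3 ('b'): matches sub[2] = 'b'
  Position 4 ('c'): matches sub[3] = 'c'
  Position 5 ('c'): no match needed
  Position 6 ('c'): no match needed
  Position 7 ('b'): no match needed
All 4 characters matched => is a subsequence

1


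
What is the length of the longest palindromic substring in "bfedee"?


Input: "bfedee"
Checking substrings for palindromes:
  [2:5] "ede" (len 3) => palindrome
  [4:6] "ee" (len 2) => palindrome
Longest palindromic substring: "ede" with length 3

3


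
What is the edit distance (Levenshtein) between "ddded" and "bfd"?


Computing edit distance: "ddded" -> "bfd"
DP table:
           b    f    d
      0    1    2    3
  d   1    1    2    2
  d   2    2    2    2
  d   3    3    3    2
  e   4    4    4    3
  d   5    5    5    4
Edit distance = dp[5][3] = 4

4


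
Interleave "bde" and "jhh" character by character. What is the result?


Interleaving "bde" and "jhh":
  Position 0: 'b' from first, 'j' from second => "bj"
  Position 1: 'd' from first, 'h' from second => "dh"
  Position 2: 'e' from first, 'h' from second => "eh"
Result: bjdheh

bjdheh


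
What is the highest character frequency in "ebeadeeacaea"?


Input: ebeadeeacaea
Character counts:
  'a': 4
  'b': 1
  'c': 1
  'd': 1
  'e': 5
Maximum frequency: 5

5


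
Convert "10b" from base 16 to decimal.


Input: "10b" in base 16
Positional expansion:
  Digit '1' (value 1) x 16^2 = 256
  Digit '0' (value 0) x 16^1 = 0
  Digit 'b' (value 11) x 16^0 = 11
Sum = 267

267


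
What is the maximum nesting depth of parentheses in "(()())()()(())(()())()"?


Input: "(()())()()(())(()())()"
Tracking depth:
  Position 0 '(': depth becomes 1
  Position 1 '(': depth becomes 2
  Position 2 ')': depth becomes 1
  Position 3 '(': depth becomes 2
  Position 4 ')': depth becomes 1
  Position 5 ')': depth becomes 0
  Position 6 '(': depth becomes 1
  Position 7 ')': depth becomes 0
  Position 8 '(': depth becomes 1
  Position 9 ')': depth becomes 0
  Position 10 '(': depth becomes 1
  Position 11 '(': depth becomes 2
  Position 12 ')': depth becomes 1
  Position 13 ')': depth becomes 0
  Position 14 '(': depth becomes 1
  Position 15 '(': depth becomes 2
  Position 16 ')': depth becomes 1
  Position 17 '(': depth becomes 2
  Position 18 ')': depth becomes 1
  Position 19 ')': depth becomes 0
  Position 20 '(': depth becomes 1
  Position 21 ')': depth becomes 0
Maximum depth reached: 2

2


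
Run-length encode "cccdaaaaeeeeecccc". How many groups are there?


Input: cccdaaaaeeeeecccc
Scanning for consecutive runs:
  Group 1: 'c' x 3 (positions 0-2)
  Group 2: 'd' x 1 (positions 3-3)
  Group 3: 'a' x 4 (positions 4-7)
  Group 4: 'e' x 5 (positions 8-12)
  Group 5: 'c' x 4 (positions 13-16)
Total groups: 5

5


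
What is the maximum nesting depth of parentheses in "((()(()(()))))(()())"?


Input: "((()(()(()))))(()())"
Tracking depth:
  Position 0 '(': depth becomes 1
  Position 1 '(': depth becomes 2
  Position 2 '(': depth becomes 3
  Position 3 ')': depth becomes 2
  Position 4 '(': depth becomes 3
  Position 5 '(': depth becomes 4
  Position 6 ')': depth becomes 3
  Position 7 '(': depth becomes 4
  Position 8 '(': depth becomes 5
  Position 9 ')': depth becomes 4
  Position 10 ')': depth becomes 3
  Position 11 ')': depth becomes 2
  Position 12 ')': depth becomes 1
  Position 13 ')': depth becomes 0
  Position 14 '(': depth becomes 1
  Position 15 '(': depth becomes 2
  Position 16 ')': depth becomes 1
  Position 17 '(': depth becomes 2
  Position 18 ')': depth becomes 1
  Position 19 ')': depth becomes 0
Maximum depth reached: 5

5


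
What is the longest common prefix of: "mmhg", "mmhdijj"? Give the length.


Words: mmhg, mmhdijj
  Position 0: all 'm' => match
  Position 1: all 'm' => match
  Position 2: all 'h' => match
  Position 3: ('g', 'd') => mismatch, stop
LCP = "mmh" (length 3)

3


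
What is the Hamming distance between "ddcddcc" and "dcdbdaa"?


Comparing "ddcddcc" and "dcdbdaa" position by position:
  Position 0: 'd' vs 'd' => same
  Position 1: 'd' vs 'c' => differ
  Position 2: 'c' vs 'd' => differ
  Position 3: 'd' vs 'b' => differ
  Position 4: 'd' vs 'd' => same
  Position 5: 'c' vs 'a' => differ
  Position 6: 'c' vs 'a' => differ
Total differences (Hamming distance): 5

5


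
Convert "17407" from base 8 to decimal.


Input: "17407" in base 8
Positional expansion:
  Digit '1' (value 1) x 8^4 = 4096
  Digit '7' (value 7) x 8^3 = 3584
  Digit '4' (value 4) x 8^2 = 256
  Digit '0' (value 0) x 8^1 = 0
  Digit '7' (value 7) x 8^0 = 7
Sum = 7943

7943


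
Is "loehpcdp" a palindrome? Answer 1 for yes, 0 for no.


Input: loehpcdp
Reversed: pdcpheol
  Compare pos 0 ('l') with pos 7 ('p'): MISMATCH
  Compare pos 1 ('o') with pos 6 ('d'): MISMATCH
  Compare pos 2 ('e') with pos 5 ('c'): MISMATCH
  Compare pos 3 ('h') with pos 4 ('p'): MISMATCH
Result: not a palindrome

0


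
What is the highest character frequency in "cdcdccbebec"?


Input: cdcdccbebec
Character counts:
  'b': 2
  'c': 5
  'd': 2
  'e': 2
Maximum frequency: 5

5


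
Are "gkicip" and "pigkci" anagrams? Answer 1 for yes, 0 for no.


Strings: "gkicip", "pigkci"
Sorted first:  cgiikp
Sorted second: cgiikp
Sorted forms match => anagrams

1


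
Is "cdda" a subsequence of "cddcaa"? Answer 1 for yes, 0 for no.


Check if "cdda" is a subsequence of "cddcaa"
Greedy scan:
  Position 0 ('c'): matches sub[0] = 'c'
  Position 1 ('d'): matches sub[1] = 'd'
  Position 2 ('d'): matches sub[2] = 'd'
  Position 3 ('c'): no match needed
  Position 4 ('a'): matches sub[3] = 'a'
  Position 5 ('a'): no match needed
All 4 characters matched => is a subsequence

1


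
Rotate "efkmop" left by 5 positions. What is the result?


Input: "efkmop", rotate left by 5
First 5 characters: "efkmo"
Remaining characters: "p"
Concatenate remaining + first: "p" + "efkmo" = "pefkmo"

pefkmo


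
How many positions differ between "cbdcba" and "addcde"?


Comparing "cbdcba" and "addcde" position by position:
  Position 0: 'c' vs 'a' => DIFFER
  Position 1: 'b' vs 'd' => DIFFER
  Position 2: 'd' vs 'd' => same
  Position 3: 'c' vs 'c' => same
  Position 4: 'b' vs 'd' => DIFFER
  Position 5: 'a' vs 'e' => DIFFER
Positions that differ: 4

4


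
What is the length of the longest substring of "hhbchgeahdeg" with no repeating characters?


Input: "hhbchgeahdeg"
Sliding window (track last position of each char):
  Position 0 ('h'): window [0,0] length 1 -- new best
  Position 1 ('h'): repeat (last at 0), move window start to 1
  Position 1 ('h'): window [1,1] length 1
  Position 2 ('b'): window [1,2] length 2 -- new best
  Position 3 ('c'): window [1,3] length 3 -- new best
  Position 4 ('h'): repeat (last at 1), move window start to 2
  Position 4 ('h'): window [2,4] length 3
  Position 5 ('g'): window [2,5] length 4 -- new best
  Position 6 ('e'): window [2,6] length 5 -- new best
  Position 7 ('a'): window [2,7] length 6 -- new best
  Position 8 ('h'): repeat (last at 4), move window start to 5
  Position 8 ('h'): window [5,8] length 4
  Position 9 ('d'): window [5,9] length 5
  Position 10 ('e'): repeat (last at 6), move window start to 7
  Position 10 ('e'): window [7,10] length 4
  Position 11 ('g'): window [7,11] length 5
Longest substring with no repeats: "bchgea" with length 6

6


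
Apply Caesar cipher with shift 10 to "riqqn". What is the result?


Caesar cipher: shift "riqqn" by 10
  'r' (pos 17) + 10 = pos 1 = 'b'
  'i' (pos 8) + 10 = pos 18 = 's'
  'q' (pos 16) + 10 = pos 0 = 'a'
  'q' (pos 16) + 10 = pos 0 = 'a'
  'n' (pos 13) + 10 = pos 23 = 'x'
Result: bsaax

bsaax


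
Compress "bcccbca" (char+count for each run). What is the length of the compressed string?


Input: bcccbca
Runs:
  'b' x 1 => "b1"
  'c' x 3 => "c3"
  'b' x 1 => "b1"
  'c' x 1 => "c1"
  'a' x 1 => "a1"
Compressed: "b1c3b1c1a1"
Compressed length: 10

10


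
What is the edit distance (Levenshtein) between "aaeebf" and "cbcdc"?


Computing edit distance: "aaeebf" -> "cbcdc"
DP table:
           c    b    c    d    c
      0    1    2    3    4    5
  a   1    1    2    3    4    5
  a   2    2    2    3    4    5
  e   3    3    3    3    4    5
  e   4    4    4    4    4    5
  b   5    5    4    5    5    5
  f   6    6    5    5    6    6
Edit distance = dp[6][5] = 6

6


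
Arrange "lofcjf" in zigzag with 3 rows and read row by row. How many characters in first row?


Zigzag "lofcjf" into 3 rows:
Placing characters:
  'l' => row 0
  'o' => row 1
  'f' => row 2
  'c' => row 1
  'j' => row 0
  'f' => row 1
Rows:
  Row 0: "lj"
  Row 1: "ocf"
  Row 2: "f"
First row length: 2

2


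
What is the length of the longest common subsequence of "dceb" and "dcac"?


LCS of "dceb" and "dcac"
DP table:
           d    c    a    c
      0    0    0    0    0
  d   0    1    1    1    1
  c   0    1    2    2    2
  e   0    1    2    2    2
  b   0    1    2    2    2
LCS length = dp[4][4] = 2

2


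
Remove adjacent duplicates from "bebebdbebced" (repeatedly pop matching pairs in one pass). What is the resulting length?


Input: bebebdbebced
Stack-based adjacent duplicate removal:
  Read 'b': push. Stack: b
  Read 'e': push. Stack: be
  Read 'b': push. Stack: beb
  Read 'e': push. Stack: bebe
  Read 'b': push. Stack: bebeb
  Read 'd': push. Stack: bebebd
  Read 'b': push. Stack: bebebdb
  Read 'e': push. Stack: bebebdbe
  Read 'b': push. Stack: bebebdbeb
  Read 'c': push. Stack: bebebdbebc
  Read 'e': push. Stack: bebebdbebce
  Read 'd': push. Stack: bebebdbebced
Final stack: "bebebdbebced" (length 12)

12


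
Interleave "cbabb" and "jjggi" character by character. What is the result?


Interleaving "cbabb" and "jjggi":
  Position 0: 'c' from first, 'j' from second => "cj"
  Position 1: 'b' from first, 'j' from second => "bj"
  Position 2: 'a' from first, 'g' from second => "ag"
  Position 3: 'b' from first, 'g' from second => "bg"
  Position 4: 'b' from first, 'i' from second => "bi"
Result: cjbjagbgbi

cjbjagbgbi


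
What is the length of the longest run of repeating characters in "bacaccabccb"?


Input: "bacaccabccb"
Scanning for longest run:
  Position 1 ('a'): new char, reset run to 1
  Position 2 ('c'): new char, reset run to 1
  Position 3 ('a'): new char, reset run to 1
  Position 4 ('c'): new char, reset run to 1
  Position 5 ('c'): continues run of 'c', length=2
  Position 6 ('a'): new char, reset run to 1
  Position 7 ('b'): new char, reset run to 1
  Position 8 ('c'): new char, reset run to 1
  Position 9 ('c'): continues run of 'c', length=2
  Position 10 ('b'): new char, reset run to 1
Longest run: 'c' with length 2

2


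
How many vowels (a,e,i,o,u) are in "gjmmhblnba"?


Input: gjmmhblnba
Checking each character:
  'g' at position 0: consonant
  'j' at position 1: consonant
  'm' at position 2: consonant
  'm' at position 3: consonant
  'h' at position 4: consonant
  'b' at position 5: consonant
  'l' at position 6: consonant
  'n' at position 7: consonant
  'b' at position 8: consonant
  'a' at position 9: vowel (running total: 1)
Total vowels: 1

1


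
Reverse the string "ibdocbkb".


Input: ibdocbkb
Reading characters right to left:
  Position 7: 'b'
  Position 6: 'k'
  Position 5: 'b'
  Position 4: 'c'
  Position 3: 'o'
  Position 2: 'd'
  Position 1: 'b'
  Position 0: 'i'
Reversed: bkbcodbi

bkbcodbi


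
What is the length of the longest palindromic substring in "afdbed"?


Input: "afdbed"
Checking substrings for palindromes:
  No multi-char palindromic substrings found
Longest palindromic substring: "a" with length 1

1


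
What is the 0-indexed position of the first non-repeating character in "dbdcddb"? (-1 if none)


Input: dbdcddb
Character frequencies:
  'b': 2
  'c': 1
  'd': 4
Scanning left to right for freq == 1:
  Position 0 ('d'): freq=4, skip
  Position 1 ('b'): freq=2, skip
  Position 2 ('d'): freq=4, skip
  Position 3 ('c'): unique! => answer = 3

3


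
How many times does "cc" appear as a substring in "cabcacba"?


Searching for "cc" in "cabcacba"
Scanning each position:
  Position 0: "ca" => no
  Position 1: "ab" => no
  Position 2: "bc" => no
  Position 3: "ca" => no
  Position 4: "ac" => no
  Position 5: "cb" => no
  Position 6: "ba" => no
Total occurrences: 0

0


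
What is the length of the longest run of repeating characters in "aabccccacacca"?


Input: "aabccccacacca"
Scanning for longest run:
  Position 1 ('a'): continues run of 'a', length=2
  Position 2 ('b'): new char, reset run to 1
  Position 3 ('c'): new char, reset run to 1
  Position 4 ('c'): continues run of 'c', length=2
  Position 5 ('c'): continues run of 'c', length=3
  Position 6 ('c'): continues run of 'c', length=4
  Position 7 ('a'): new char, reset run to 1
  Position 8 ('c'): new char, reset run to 1
  Position 9 ('a'): new char, reset run to 1
  Position 10 ('c'): new char, reset run to 1
  Position 11 ('c'): continues run of 'c', length=2
  Position 12 ('a'): new char, reset run to 1
Longest run: 'c' with length 4

4


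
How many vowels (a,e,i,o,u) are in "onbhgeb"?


Input: onbhgeb
Checking each character:
  'o' at position 0: vowel (running total: 1)
  'n' at position 1: consonant
  'b' at position 2: consonant
  'h' at position 3: consonant
  'g' at position 4: consonant
  'e' at position 5: vowel (running total: 2)
  'b' at position 6: consonant
Total vowels: 2

2


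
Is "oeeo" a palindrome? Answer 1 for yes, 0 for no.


Input: oeeo
Reversed: oeeo
  Compare pos 0 ('o') with pos 3 ('o'): match
  Compare pos 1 ('e') with pos 2 ('e'): match
Result: palindrome

1


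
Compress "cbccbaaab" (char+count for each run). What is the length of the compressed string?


Input: cbccbaaab
Runs:
  'c' x 1 => "c1"
  'b' x 1 => "b1"
  'c' x 2 => "c2"
  'b' x 1 => "b1"
  'a' x 3 => "a3"
  'b' x 1 => "b1"
Compressed: "c1b1c2b1a3b1"
Compressed length: 12

12


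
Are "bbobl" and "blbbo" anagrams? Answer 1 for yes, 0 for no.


Strings: "bbobl", "blbbo"
Sorted first:  bbblo
Sorted second: bbblo
Sorted forms match => anagrams

1


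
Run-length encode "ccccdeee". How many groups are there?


Input: ccccdeee
Scanning for consecutive runs:
  Group 1: 'c' x 4 (positions 0-3)
  Group 2: 'd' x 1 (positions 4-4)
  Group 3: 'e' x 3 (positions 5-7)
Total groups: 3

3


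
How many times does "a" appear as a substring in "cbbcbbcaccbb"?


Searching for "a" in "cbbcbbcaccbb"
Scanning each position:
  Position 0: "c" => no
  Position 1: "b" => no
  Position 2: "b" => no
  Position 3: "c" => no
  Position 4: "b" => no
  Position 5: "b" => no
  Position 6: "c" => no
  Position 7: "a" => MATCH
  Position 8: "c" => no
  Position 9: "c" => no
  Position 10: "b" => no
  Position 11: "b" => no
Total occurrences: 1

1


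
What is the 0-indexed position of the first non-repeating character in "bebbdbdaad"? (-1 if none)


Input: bebbdbdaad
Character frequencies:
  'a': 2
  'b': 4
  'd': 3
  'e': 1
Scanning left to right for freq == 1:
  Position 0 ('b'): freq=4, skip
  Position 1 ('e'): unique! => answer = 1

1


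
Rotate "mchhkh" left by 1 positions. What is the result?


Input: "mchhkh", rotate left by 1
First 1 characters: "m"
Remaining characters: "chhkh"
Concatenate remaining + first: "chhkh" + "m" = "chhkhm"

chhkhm


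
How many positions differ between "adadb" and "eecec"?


Comparing "adadb" and "eecec" position by position:
  Position 0: 'a' vs 'e' => DIFFER
  Position 1: 'd' vs 'e' => DIFFER
  Position 2: 'a' vs 'c' => DIFFER
  Position 3: 'd' vs 'e' => DIFFER
  Position 4: 'b' vs 'c' => DIFFER
Positions that differ: 5

5


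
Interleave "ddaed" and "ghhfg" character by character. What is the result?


Interleaving "ddaed" and "ghhfg":
  Position 0: 'd' from first, 'g' from second => "dg"
  Position 1: 'd' from first, 'h' from second => "dh"
  Position 2: 'a' from first, 'h' from second => "ah"
  Position 3: 'e' from first, 'f' from second => "ef"
  Position 4: 'd' from first, 'g' from second => "dg"
Result: dgdhahefdg

dgdhahefdg


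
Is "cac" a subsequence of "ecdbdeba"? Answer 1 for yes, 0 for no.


Check if "cac" is a subsequence of "ecdbdeba"
Greedy scan:
  Position 0 ('e'): no match needed
  Position 1 ('c'): matches sub[0] = 'c'
  Position 2 ('d'): no match needed
  Position 3 ('b'): no match needed
  Position 4 ('d'): no match needed
  Position 5 ('e'): no match needed
  Position 6 ('b'): no match needed
  Position 7 ('a'): matches sub[1] = 'a'
Only matched 2/3 characters => not a subsequence

0


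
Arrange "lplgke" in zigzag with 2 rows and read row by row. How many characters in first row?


Zigzag "lplgke" into 2 rows:
Placing characters:
  'l' => row 0
  'p' => row 1
  'l' => row 0
  'g' => row 1
  'k' => row 0
  'e' => row 1
Rows:
  Row 0: "llk"
  Row 1: "pge"
First row length: 3

3


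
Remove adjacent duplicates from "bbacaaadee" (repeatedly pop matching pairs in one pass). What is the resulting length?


Input: bbacaaadee
Stack-based adjacent duplicate removal:
  Read 'b': push. Stack: b
  Read 'b': matches stack top 'b' => pop. Stack: (empty)
  Read 'a': push. Stack: a
  Read 'c': push. Stack: ac
  Read 'a': push. Stack: aca
  Read 'a': matches stack top 'a' => pop. Stack: ac
  Read 'a': push. Stack: aca
  Read 'd': push. Stack: acad
  Read 'e': push. Stack: acade
  Read 'e': matches stack top 'e' => pop. Stack: acad
Final stack: "acad" (length 4)

4


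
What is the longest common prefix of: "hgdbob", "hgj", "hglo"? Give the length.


Words: hgdbob, hgj, hglo
  Position 0: all 'h' => match
  Position 1: all 'g' => match
  Position 2: ('d', 'j', 'l') => mismatch, stop
LCP = "hg" (length 2)

2


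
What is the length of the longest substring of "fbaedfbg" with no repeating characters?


Input: "fbaedfbg"
Sliding window (track last position of each char):
  Position 0 ('f'): window [0,0] length 1 -- new best
  Position 1 ('b'): window [0,1] length 2 -- new best
  Position 2 ('a'): window [0,2] length 3 -- new best
  Position 3 ('e'): window [0,3] length 4 -- new best
  Position 4 ('d'): window [0,4] length 5 -- new best
  Position 5 ('f'): repeat (last at 0), move window start to 1
  Position 5 ('f'): window [1,5] length 5
  Position 6 ('b'): repeat (last at 1), move window start to 2
  Position 6 ('b'): window [2,6] length 5
  Position 7 ('g'): window [2,7] length 6 -- new best
Longest substring with no repeats: "aedfbg" with length 6

6


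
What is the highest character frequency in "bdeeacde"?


Input: bdeeacde
Character counts:
  'a': 1
  'b': 1
  'c': 1
  'd': 2
  'e': 3
Maximum frequency: 3

3


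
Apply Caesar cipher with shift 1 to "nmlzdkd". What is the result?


Caesar cipher: shift "nmlzdkd" by 1
  'n' (pos 13) + 1 = pos 14 = 'o'
  'm' (pos 12) + 1 = pos 13 = 'n'
  'l' (pos 11) + 1 = pos 12 = 'm'
  'z' (pos 25) + 1 = pos 0 = 'a'
  'd' (pos 3) + 1 = pos 4 = 'e'
  'k' (pos 10) + 1 = pos 11 = 'l'
  'd' (pos 3) + 1 = pos 4 = 'e'
Result: onmaele

onmaele


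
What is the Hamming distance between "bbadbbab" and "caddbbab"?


Comparing "bbadbbab" and "caddbbab" position by position:
  Position 0: 'b' vs 'c' => differ
  Position 1: 'b' vs 'a' => differ
  Position 2: 'a' vs 'd' => differ
  Position 3: 'd' vs 'd' => same
  Position 4: 'b' vs 'b' => same
  Position 5: 'b' vs 'b' => same
  Position 6: 'a' vs 'a' => same
  Position 7: 'b' vs 'b' => same
Total differences (Hamming distance): 3

3


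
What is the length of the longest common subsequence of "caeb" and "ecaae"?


LCS of "caeb" and "ecaae"
DP table:
           e    c    a    a    e
      0    0    0    0    0    0
  c   0    0    1    1    1    1
  a   0    0    1    2    2    2
  e   0    1    1    2    2    3
  b   0    1    1    2    2    3
LCS length = dp[4][5] = 3

3


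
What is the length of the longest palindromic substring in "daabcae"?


Input: "daabcae"
Checking substrings for palindromes:
  [1:3] "aa" (len 2) => palindrome
Longest palindromic substring: "aa" with length 2

2


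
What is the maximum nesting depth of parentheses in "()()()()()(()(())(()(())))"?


Input: "()()()()()(()(())(()(())))"
Tracking depth:
  Position 0 '(': depth becomes 1
  Position 1 ')': depth becomes 0
  Position 2 '(': depth becomes 1
  Position 3 ')': depth becomes 0
  Position 4 '(': depth becomes 1
  Position 5 ')': depth becomes 0
  Position 6 '(': depth becomes 1
  Position 7 ')': depth becomes 0
  Position 8 '(': depth becomes 1
  Position 9 ')': depth becomes 0
  Position 10 '(': depth becomes 1
  Position 11 '(': depth becomes 2
  Position 12 ')': depth becomes 1
  Position 13 '(': depth becomes 2
  Position 14 '(': depth becomes 3
  Position 15 ')': depth becomes 2
  Position 16 ')': depth becomes 1
  Position 17 '(': depth becomes 2
  Position 18 '(': depth becomes 3
  Position 19 ')': depth becomes 2
  Position 20 '(': depth becomes 3
  Position 21 '(': depth becomes 4
  Position 22 ')': depth becomes 3
  Position 23 ')': depth becomes 2
  Position 24 ')': depth becomes 1
  Position 25 ')': depth becomes 0
Maximum depth reached: 4

4


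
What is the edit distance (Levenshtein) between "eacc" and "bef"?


Computing edit distance: "eacc" -> "bef"
DP table:
           b    e    f
      0    1    2    3
  e   1    1    1    2
  a   2    2    2    2
  c   3    3    3    3
  c   4    4    4    4
Edit distance = dp[4][3] = 4

4


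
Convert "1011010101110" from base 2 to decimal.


Input: "1011010101110" in base 2
Positional expansion:
  Digit '1' (value 1) x 2^12 = 4096
  Digit '0' (value 0) x 2^11 = 0
  Digit '1' (value 1) x 2^10 = 1024
  Digit '1' (value 1) x 2^9 = 512
  Digit '0' (value 0) x 2^8 = 0
  Digit '1' (value 1) x 2^7 = 128
  Digit '0' (value 0) x 2^6 = 0
  Digit '1' (value 1) x 2^5 = 32
  Digit '0' (value 0) x 2^4 = 0
  Digit '1' (value 1) x 2^3 = 8
  Digit '1' (value 1) x 2^2 = 4
  Digit '1' (value 1) x 2^1 = 2
  Digit '0' (value 0) x 2^0 = 0
Sum = 5806

5806


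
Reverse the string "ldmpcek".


Input: ldmpcek
Reading characters right to left:
  Position 6: 'k'
  Position 5: 'e'
  Position 4: 'c'
  Position 3: 'p'
  Position 2: 'm'
  Position 1: 'd'
  Position 0: 'l'
Reversed: kecpmdl

kecpmdl


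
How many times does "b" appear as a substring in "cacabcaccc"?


Searching for "b" in "cacabcaccc"
Scanning each position:
  Position 0: "c" => no
  Position 1: "a" => no
  Position 2: "c" => no
  Position 3: "a" => no
  Position 4: "b" => MATCH
  Position 5: "c" => no
  Position 6: "a" => no
  Position 7: "c" => no
  Position 8: "c" => no
  Position 9: "c" => no
Total occurrences: 1

1


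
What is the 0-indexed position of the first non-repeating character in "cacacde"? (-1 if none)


Input: cacacde
Character frequencies:
  'a': 2
  'c': 3
  'd': 1
  'e': 1
Scanning left to right for freq == 1:
  Position 0 ('c'): freq=3, skip
  Position 1 ('a'): freq=2, skip
  Position 2 ('c'): freq=3, skip
  Position 3 ('a'): freq=2, skip
  Position 4 ('c'): freq=3, skip
  Position 5 ('d'): unique! => answer = 5

5


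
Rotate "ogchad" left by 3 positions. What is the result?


Input: "ogchad", rotate left by 3
First 3 characters: "ogc"
Remaining characters: "had"
Concatenate remaining + first: "had" + "ogc" = "hadogc"

hadogc


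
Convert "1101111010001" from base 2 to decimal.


Input: "1101111010001" in base 2
Positional expansion:
  Digit '1' (value 1) x 2^12 = 4096
  Digit '1' (value 1) x 2^11 = 2048
  Digit '0' (value 0) x 2^10 = 0
  Digit '1' (value 1) x 2^9 = 512
  Digit '1' (value 1) x 2^8 = 256
  Digit '1' (value 1) x 2^7 = 128
  Digit '1' (value 1) x 2^6 = 64
  Digit '0' (value 0) x 2^5 = 0
  Digit '1' (value 1) x 2^4 = 16
  Digit '0' (value 0) x 2^3 = 0
  Digit '0' (value 0) x 2^2 = 0
  Digit '0' (value 0) x 2^1 = 0
  Digit '1' (value 1) x 2^0 = 1
Sum = 7121

7121


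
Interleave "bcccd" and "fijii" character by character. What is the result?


Interleaving "bcccd" and "fijii":
  Position 0: 'b' from first, 'f' from second => "bf"
  Position 1: 'c' from first, 'i' from second => "ci"
  Position 2: 'c' from first, 'j' from second => "cj"
  Position 3: 'c' from first, 'i' from second => "ci"
  Position 4: 'd' from first, 'i' from second => "di"
Result: bfcicjcidi

bfcicjcidi


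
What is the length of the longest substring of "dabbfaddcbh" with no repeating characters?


Input: "dabbfaddcbh"
Sliding window (track last position of each char):
  Position 0 ('d'): window [0,0] length 1 -- new best
  Position 1 ('a'): window [0,1] length 2 -- new best
  Position 2 ('b'): window [0,2] length 3 -- new best
  Position 3 ('b'): repeat (last at 2), move window start to 3
  Position 3 ('b'): window [3,3] length 1
  Position 4 ('f'): window [3,4] length 2
  Position 5 ('a'): window [3,5] length 3
  Position 6 ('d'): window [3,6] length 4 -- new best
  Position 7 ('d'): repeat (last at 6), move window start to 7
  Position 7 ('d'): window [7,7] length 1
  Position 8 ('c'): window [7,8] length 2
  Position 9 ('b'): window [7,9] length 3
  Position 10 ('h'): window [7,10] length 4
Longest substring with no repeats: "bfad" with length 4

4


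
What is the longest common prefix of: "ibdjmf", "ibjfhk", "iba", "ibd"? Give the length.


Words: ibdjmf, ibjfhk, iba, ibd
  Position 0: all 'i' => match
  Position 1: all 'b' => match
  Position 2: ('d', 'j', 'a', 'd') => mismatch, stop
LCP = "ib" (length 2)

2


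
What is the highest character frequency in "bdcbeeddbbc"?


Input: bdcbeeddbbc
Character counts:
  'b': 4
  'c': 2
  'd': 3
  'e': 2
Maximum frequency: 4

4


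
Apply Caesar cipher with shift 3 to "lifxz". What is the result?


Caesar cipher: shift "lifxz" by 3
  'l' (pos 11) + 3 = pos 14 = 'o'
  'i' (pos 8) + 3 = pos 11 = 'l'
  'f' (pos 5) + 3 = pos 8 = 'i'
  'x' (pos 23) + 3 = pos 0 = 'a'
  'z' (pos 25) + 3 = pos 2 = 'c'
Result: oliac

oliac


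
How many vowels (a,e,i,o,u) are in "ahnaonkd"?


Input: ahnaonkd
Checking each character:
  'a' at position 0: vowel (running total: 1)
  'h' at position 1: consonant
  'n' at position 2: consonant
  'a' at position 3: vowel (running total: 2)
  'o' at position 4: vowel (running total: 3)
  'n' at position 5: consonant
  'k' at position 6: consonant
  'd' at position 7: consonant
Total vowels: 3

3


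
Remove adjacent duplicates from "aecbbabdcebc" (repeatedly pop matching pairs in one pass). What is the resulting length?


Input: aecbbabdcebc
Stack-based adjacent duplicate removal:
  Read 'a': push. Stack: a
  Read 'e': push. Stack: ae
  Read 'c': push. Stack: aec
  Read 'b': push. Stack: aecb
  Read 'b': matches stack top 'b' => pop. Stack: aec
  Read 'a': push. Stack: aeca
  Read 'b': push. Stack: aecab
  Read 'd': push. Stack: aecabd
  Read 'c': push. Stack: aecabdc
  Read 'e': push. Stack: aecabdce
  Read 'b': push. Stack: aecabdceb
  Read 'c': push. Stack: aecabdcebc
Final stack: "aecabdcebc" (length 10)

10


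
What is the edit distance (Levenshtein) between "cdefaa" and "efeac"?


Computing edit distance: "cdefaa" -> "efeac"
DP table:
           e    f    e    a    c
      0    1    2    3    4    5
  c   1    1    2    3    4    4
  d   2    2    2    3    4    5
  e   3    2    3    2    3    4
  f   4    3    2    3    3    4
  a   5    4    3    3    3    4
  a   6    5    4    4    3    4
Edit distance = dp[6][5] = 4

4


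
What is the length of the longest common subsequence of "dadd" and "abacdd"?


LCS of "dadd" and "abacdd"
DP table:
           a    b    a    c    d    d
      0    0    0    0    0    0    0
  d   0    0    0    0    0    1    1
  a   0    1    1    1    1    1    1
  d   0    1    1    1    1    2    2
  d   0    1    1    1    1    2    3
LCS length = dp[4][6] = 3

3


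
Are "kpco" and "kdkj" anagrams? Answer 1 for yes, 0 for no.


Strings: "kpco", "kdkj"
Sorted first:  ckop
Sorted second: djkk
Differ at position 0: 'c' vs 'd' => not anagrams

0


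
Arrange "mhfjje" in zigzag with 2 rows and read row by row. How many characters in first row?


Zigzag "mhfjje" into 2 rows:
Placing characters:
  'm' => row 0
  'h' => row 1
  'f' => row 0
  'j' => row 1
  'j' => row 0
  'e' => row 1
Rows:
  Row 0: "mfj"
  Row 1: "hje"
First row length: 3

3


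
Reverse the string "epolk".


Input: epolk
Reading characters right to left:
  Position 4: 'k'
  Position 3: 'l'
  Position 2: 'o'
  Position 1: 'p'
  Position 0: 'e'
Reversed: klope

klope


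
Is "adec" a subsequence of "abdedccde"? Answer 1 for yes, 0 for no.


Check if "adec" is a subsequence of "abdedccde"
Greedy scan:
  Position 0 ('a'): matches sub[0] = 'a'
  Position 1 ('b'): no match needed
  Position 2 ('d'): matches sub[1] = 'd'
  Position 3 ('e'): matches sub[2] = 'e'
  Position 4 ('d'): no match needed
  Position 5 ('c'): matches sub[3] = 'c'
  Position 6 ('c'): no match needed
  Position 7 ('d'): no match needed
  Position 8 ('e'): no match needed
All 4 characters matched => is a subsequence

1


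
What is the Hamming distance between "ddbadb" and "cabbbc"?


Comparing "ddbadb" and "cabbbc" position by position:
  Position 0: 'd' vs 'c' => differ
  Position 1: 'd' vs 'a' => differ
  Position 2: 'b' vs 'b' => same
  Position 3: 'a' vs 'b' => differ
  Position 4: 'd' vs 'b' => differ
  Position 5: 'b' vs 'c' => differ
Total differences (Hamming distance): 5

5


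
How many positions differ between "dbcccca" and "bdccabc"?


Comparing "dbcccca" and "bdccabc" position by position:
  Position 0: 'd' vs 'b' => DIFFER
  Position 1: 'b' vs 'd' => DIFFER
  Position 2: 'c' vs 'c' => same
  Position 3: 'c' vs 'c' => same
  Position 4: 'c' vs 'a' => DIFFER
  Position 5: 'c' vs 'b' => DIFFER
  Position 6: 'a' vs 'c' => DIFFER
Positions that differ: 5

5
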